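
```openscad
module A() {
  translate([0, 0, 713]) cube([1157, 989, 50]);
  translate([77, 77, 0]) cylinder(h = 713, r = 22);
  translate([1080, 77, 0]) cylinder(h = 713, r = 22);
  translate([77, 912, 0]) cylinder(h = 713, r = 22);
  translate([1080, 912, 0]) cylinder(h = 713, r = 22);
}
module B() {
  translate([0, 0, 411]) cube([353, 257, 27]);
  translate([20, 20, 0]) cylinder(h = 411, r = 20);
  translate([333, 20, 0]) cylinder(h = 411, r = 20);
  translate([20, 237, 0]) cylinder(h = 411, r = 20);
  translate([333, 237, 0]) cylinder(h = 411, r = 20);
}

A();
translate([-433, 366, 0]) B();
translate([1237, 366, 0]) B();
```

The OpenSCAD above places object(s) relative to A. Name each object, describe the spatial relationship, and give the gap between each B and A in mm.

A is a table. B is a stool. Two stools sit around the table at the −x, +x sides. The gap between each stool and the table is 80 mm.

Each stool's nearest face is 80 mm from the table's bounding box.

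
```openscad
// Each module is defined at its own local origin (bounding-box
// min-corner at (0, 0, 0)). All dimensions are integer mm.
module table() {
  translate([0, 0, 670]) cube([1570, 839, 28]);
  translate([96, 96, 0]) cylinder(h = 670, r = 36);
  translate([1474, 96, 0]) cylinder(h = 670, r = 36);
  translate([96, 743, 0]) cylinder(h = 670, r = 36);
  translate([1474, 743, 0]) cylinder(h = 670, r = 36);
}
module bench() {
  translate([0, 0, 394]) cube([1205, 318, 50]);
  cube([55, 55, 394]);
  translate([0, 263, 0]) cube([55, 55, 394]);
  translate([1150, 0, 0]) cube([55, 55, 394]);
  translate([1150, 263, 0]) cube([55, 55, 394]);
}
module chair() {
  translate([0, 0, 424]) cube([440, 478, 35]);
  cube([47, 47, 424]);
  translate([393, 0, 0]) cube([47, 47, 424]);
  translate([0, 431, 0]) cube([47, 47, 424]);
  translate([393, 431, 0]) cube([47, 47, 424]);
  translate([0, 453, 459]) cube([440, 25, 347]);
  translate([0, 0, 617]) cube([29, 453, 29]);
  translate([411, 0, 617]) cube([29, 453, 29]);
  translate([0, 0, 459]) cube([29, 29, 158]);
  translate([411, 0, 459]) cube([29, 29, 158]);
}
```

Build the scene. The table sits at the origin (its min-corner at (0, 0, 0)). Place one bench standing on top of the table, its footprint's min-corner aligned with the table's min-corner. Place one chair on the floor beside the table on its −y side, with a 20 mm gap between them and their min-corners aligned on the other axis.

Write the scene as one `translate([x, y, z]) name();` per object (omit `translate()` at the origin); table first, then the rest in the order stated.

table();
translate([0, 0, 698]) bench();
translate([0, -498, 0]) chair();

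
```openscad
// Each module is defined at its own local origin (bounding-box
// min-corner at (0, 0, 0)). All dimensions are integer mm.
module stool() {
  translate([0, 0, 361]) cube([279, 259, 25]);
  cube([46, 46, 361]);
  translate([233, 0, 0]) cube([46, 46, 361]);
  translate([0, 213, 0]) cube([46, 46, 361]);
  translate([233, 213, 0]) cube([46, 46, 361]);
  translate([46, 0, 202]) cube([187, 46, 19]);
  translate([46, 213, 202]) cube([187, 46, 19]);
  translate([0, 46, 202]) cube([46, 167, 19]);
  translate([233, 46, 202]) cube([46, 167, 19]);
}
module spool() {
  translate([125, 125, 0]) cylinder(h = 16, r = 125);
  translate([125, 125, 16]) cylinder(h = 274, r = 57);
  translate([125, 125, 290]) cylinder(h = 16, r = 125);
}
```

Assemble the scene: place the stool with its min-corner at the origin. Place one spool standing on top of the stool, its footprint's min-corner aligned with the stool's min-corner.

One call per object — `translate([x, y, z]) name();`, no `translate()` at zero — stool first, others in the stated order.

stool();
translate([0, 0, 386]) spool();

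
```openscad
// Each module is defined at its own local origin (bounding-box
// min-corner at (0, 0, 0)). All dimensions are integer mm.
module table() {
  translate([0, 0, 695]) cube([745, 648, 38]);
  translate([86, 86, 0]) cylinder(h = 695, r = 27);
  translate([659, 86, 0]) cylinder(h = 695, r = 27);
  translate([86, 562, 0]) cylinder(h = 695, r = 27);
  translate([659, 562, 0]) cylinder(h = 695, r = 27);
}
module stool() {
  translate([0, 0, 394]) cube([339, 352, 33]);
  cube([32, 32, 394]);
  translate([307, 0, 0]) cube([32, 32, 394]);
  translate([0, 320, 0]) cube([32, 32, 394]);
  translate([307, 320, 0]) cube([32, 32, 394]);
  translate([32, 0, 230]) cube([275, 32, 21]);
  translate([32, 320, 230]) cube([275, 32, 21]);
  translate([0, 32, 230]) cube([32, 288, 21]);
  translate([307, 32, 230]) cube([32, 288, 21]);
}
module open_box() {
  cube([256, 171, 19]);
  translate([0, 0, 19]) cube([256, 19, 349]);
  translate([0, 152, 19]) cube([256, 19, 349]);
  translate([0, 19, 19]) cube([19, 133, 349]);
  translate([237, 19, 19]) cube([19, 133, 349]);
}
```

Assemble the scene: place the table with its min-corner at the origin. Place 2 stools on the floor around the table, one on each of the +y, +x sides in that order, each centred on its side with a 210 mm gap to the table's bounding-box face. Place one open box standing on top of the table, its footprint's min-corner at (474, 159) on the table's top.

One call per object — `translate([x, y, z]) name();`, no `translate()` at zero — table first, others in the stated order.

table();
translate([203, 858, 0]) stool();
translate([955, 148, 0]) stool();
translate([474, 159, 733]) open_box();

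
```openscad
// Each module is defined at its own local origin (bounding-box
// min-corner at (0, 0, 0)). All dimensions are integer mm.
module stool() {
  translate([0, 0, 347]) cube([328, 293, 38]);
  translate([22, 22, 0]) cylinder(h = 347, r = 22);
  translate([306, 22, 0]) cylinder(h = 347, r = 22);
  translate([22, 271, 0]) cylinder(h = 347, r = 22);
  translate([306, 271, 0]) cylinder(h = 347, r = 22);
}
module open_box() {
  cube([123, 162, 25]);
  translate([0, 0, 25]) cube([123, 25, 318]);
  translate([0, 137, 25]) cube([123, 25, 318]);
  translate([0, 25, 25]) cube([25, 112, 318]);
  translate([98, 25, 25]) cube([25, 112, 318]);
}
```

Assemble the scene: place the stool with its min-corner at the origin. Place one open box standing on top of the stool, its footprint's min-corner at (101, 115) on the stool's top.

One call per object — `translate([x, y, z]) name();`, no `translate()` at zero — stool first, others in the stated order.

stool();
translate([101, 115, 385]) open_box();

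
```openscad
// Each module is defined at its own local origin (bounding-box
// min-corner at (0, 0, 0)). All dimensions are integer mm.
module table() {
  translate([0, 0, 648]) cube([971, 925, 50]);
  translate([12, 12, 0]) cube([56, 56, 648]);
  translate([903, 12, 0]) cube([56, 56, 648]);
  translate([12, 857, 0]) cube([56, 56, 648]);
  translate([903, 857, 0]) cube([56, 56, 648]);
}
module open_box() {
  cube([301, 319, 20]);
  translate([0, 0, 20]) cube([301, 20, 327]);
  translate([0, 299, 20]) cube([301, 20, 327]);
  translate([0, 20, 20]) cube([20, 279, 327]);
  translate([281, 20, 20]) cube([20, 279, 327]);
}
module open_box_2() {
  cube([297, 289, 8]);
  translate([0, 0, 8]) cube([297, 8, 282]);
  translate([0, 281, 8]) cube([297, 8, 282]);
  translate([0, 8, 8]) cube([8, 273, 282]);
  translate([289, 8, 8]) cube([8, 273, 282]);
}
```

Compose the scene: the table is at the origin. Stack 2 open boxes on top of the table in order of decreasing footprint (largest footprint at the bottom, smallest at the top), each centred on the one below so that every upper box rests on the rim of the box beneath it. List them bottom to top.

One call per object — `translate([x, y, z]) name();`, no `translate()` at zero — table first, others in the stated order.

table();
translate([335, 303, 698]) open_box();
translate([337, 318, 1045]) open_box_2();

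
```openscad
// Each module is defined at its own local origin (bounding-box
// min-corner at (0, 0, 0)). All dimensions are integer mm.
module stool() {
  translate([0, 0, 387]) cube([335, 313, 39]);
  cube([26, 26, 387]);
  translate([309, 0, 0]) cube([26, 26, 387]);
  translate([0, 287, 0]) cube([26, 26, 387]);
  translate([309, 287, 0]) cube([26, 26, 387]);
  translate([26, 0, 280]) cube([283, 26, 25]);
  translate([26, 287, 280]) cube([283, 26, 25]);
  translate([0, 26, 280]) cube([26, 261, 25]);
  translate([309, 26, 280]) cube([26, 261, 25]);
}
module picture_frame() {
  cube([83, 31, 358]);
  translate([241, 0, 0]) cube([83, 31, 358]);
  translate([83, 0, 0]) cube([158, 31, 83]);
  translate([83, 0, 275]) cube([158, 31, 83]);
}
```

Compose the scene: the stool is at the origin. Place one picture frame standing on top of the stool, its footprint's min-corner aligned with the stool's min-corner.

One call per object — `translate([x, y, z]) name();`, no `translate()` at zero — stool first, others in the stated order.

stool();
translate([0, 0, 426]) picture_frame();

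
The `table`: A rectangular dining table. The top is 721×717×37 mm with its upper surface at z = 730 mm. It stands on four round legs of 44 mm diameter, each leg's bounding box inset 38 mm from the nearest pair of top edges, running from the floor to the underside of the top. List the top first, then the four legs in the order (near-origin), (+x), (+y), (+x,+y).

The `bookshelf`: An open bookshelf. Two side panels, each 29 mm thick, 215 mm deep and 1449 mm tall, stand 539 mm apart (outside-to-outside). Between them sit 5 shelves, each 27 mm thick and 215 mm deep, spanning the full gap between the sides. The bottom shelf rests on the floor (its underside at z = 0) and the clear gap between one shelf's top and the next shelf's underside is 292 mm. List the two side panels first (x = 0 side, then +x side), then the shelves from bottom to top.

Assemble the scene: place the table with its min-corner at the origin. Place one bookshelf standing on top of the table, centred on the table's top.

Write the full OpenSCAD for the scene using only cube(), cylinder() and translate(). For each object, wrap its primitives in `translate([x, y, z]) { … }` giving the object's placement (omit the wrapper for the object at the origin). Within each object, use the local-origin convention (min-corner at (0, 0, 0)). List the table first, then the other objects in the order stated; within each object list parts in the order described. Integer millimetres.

translate([0, 0, 693]) cube([721, 717, 37]);
translate([60, 60, 0]) cylinder(h = 693, r = 22);
translate([661, 60, 0]) cylinder(h = 693, r = 22);
translate([60, 657, 0]) cylinder(h = 693, r = 22);
translate([661, 657, 0]) cylinder(h = 693, r = 22);
translate([91, 251, 730]) {
  cube([29, 215, 1449]);
  translate([510, 0, 0]) cube([29, 215, 1449]);
  translate([29, 0, 0]) cube([481, 215, 27]);
  translate([29, 0, 319]) cube([481, 215, 27]);
  translate([29, 0, 638]) cube([481, 215, 27]);
  translate([29, 0, 957]) cube([481, 215, 27]);
  translate([29, 0, 1276]) cube([481, 215, 27]);
}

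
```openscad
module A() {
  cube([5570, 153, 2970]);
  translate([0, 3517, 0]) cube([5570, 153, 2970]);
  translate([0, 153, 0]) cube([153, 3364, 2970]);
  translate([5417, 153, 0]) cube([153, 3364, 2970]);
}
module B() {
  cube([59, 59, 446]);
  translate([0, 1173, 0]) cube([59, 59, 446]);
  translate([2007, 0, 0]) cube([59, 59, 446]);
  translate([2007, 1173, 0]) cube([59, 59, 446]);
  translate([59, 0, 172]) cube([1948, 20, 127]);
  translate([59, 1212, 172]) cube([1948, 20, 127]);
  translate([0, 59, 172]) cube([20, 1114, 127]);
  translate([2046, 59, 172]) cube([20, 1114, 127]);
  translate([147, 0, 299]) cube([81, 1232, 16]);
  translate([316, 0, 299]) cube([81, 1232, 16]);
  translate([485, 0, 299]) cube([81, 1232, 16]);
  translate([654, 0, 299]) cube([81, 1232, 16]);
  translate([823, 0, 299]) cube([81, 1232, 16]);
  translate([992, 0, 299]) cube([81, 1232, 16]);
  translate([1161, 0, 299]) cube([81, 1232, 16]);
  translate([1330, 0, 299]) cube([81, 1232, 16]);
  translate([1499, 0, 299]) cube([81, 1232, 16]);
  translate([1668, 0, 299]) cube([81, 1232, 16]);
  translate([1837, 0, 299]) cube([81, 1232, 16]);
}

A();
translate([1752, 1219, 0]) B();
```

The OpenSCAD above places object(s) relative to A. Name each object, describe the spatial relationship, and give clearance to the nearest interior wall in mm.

Clearances: x = 1599, y = 1066; minimum 1066 mm.

A is a house frame. B is a bed frame. The bed frame sits inside the house frame, centred. The clearance to the nearest interior wall is 1066 mm.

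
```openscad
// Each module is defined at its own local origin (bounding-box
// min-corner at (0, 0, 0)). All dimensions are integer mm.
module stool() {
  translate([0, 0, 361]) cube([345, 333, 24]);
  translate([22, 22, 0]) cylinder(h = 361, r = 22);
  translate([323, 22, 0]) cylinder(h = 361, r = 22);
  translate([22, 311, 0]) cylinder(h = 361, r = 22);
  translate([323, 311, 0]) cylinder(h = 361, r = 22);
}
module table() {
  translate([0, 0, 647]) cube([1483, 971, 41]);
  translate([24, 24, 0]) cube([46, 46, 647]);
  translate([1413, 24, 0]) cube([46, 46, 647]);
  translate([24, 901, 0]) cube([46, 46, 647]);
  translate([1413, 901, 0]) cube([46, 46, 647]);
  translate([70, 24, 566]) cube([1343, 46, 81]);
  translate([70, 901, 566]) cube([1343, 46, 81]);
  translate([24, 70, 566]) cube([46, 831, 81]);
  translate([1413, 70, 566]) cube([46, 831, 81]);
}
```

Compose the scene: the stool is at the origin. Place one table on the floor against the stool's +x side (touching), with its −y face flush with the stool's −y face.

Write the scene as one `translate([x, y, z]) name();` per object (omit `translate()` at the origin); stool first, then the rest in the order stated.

stool();
translate([345, 0, 0]) table();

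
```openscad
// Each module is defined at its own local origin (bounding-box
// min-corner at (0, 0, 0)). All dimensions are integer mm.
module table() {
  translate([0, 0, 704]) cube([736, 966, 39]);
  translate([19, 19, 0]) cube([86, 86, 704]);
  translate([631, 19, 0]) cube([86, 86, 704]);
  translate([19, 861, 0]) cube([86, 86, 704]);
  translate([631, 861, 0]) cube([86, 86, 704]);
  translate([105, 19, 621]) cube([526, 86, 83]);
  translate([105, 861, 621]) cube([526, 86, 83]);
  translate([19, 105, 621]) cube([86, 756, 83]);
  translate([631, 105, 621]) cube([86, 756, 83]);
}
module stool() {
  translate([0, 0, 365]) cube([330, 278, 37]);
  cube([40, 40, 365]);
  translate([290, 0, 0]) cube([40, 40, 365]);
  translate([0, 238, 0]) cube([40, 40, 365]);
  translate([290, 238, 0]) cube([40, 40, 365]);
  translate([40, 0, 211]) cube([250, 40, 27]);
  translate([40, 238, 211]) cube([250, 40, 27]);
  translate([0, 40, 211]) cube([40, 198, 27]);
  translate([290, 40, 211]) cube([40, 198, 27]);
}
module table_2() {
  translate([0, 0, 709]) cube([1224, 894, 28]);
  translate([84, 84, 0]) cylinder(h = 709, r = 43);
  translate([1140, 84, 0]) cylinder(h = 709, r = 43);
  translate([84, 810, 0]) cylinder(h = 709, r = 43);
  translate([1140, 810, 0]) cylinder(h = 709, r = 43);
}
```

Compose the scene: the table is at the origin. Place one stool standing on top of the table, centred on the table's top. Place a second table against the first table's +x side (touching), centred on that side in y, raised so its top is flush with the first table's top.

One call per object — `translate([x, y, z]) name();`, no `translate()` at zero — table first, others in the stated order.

table();
translate([203, 344, 743]) stool();
translate([736, 36, 6]) table_2();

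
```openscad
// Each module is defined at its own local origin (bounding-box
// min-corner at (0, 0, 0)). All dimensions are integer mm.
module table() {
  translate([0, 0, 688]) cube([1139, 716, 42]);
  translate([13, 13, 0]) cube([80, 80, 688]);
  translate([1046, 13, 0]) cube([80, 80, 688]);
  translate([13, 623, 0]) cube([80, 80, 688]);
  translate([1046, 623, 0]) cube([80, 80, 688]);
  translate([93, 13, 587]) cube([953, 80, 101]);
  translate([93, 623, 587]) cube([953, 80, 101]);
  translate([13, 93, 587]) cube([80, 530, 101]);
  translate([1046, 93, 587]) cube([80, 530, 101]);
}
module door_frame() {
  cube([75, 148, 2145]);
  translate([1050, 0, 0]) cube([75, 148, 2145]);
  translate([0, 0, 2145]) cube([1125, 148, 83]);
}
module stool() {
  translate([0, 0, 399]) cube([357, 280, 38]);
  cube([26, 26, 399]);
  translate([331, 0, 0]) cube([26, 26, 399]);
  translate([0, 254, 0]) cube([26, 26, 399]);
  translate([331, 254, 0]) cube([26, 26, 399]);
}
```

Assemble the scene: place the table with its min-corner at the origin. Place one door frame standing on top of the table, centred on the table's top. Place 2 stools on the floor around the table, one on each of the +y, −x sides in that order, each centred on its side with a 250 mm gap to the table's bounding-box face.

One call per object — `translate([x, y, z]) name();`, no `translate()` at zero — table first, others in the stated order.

table();
translate([7, 284, 730]) door_frame();
translate([391, 966, 0]) stool();
translate([-607, 218, 0]) stool();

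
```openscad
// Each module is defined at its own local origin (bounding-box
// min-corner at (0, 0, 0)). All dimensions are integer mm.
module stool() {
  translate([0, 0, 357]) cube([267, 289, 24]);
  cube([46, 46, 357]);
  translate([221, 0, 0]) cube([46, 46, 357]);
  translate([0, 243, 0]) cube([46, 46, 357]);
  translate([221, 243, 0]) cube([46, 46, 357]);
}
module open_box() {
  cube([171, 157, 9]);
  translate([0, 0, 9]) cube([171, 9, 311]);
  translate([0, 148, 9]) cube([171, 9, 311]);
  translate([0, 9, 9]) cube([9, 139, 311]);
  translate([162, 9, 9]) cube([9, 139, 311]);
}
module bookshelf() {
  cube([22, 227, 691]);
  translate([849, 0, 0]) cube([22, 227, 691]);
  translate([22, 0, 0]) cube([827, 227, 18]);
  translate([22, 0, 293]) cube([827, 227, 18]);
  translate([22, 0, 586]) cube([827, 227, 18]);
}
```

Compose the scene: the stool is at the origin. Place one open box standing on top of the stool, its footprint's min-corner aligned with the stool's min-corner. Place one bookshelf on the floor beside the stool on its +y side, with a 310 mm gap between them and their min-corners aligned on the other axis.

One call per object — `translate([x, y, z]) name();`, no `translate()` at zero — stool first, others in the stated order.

stool();
translate([0, 0, 381]) open_box();
translate([0, 599, 0]) bookshelf();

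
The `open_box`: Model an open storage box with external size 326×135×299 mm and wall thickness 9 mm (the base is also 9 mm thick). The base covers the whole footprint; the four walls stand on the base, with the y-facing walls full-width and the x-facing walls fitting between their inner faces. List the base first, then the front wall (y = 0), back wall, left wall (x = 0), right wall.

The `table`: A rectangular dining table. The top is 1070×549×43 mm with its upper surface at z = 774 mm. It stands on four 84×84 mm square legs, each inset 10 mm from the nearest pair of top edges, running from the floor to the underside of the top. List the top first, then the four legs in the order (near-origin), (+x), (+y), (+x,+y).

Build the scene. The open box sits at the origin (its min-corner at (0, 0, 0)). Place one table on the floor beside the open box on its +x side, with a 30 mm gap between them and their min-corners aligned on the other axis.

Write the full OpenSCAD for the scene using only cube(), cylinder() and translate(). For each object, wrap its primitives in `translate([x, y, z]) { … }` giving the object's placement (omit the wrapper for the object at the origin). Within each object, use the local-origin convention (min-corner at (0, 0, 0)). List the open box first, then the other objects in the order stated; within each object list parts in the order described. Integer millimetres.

cube([326, 135, 9]);
translate([0, 0, 9]) cube([326, 9, 290]);
translate([0, 126, 9]) cube([326, 9, 290]);
translate([0, 9, 9]) cube([9, 117, 290]);
translate([317, 9, 9]) cube([9, 117, 290]);
translate([356, 0, 0]) {
  translate([0, 0, 731]) cube([1070, 549, 43]);
  translate([10, 10, 0]) cube([84, 84, 731]);
  translate([976, 10, 0]) cube([84, 84, 731]);
  translate([10, 455, 0]) cube([84, 84, 731]);
  translate([976, 455, 0]) cube([84, 84, 731]);
}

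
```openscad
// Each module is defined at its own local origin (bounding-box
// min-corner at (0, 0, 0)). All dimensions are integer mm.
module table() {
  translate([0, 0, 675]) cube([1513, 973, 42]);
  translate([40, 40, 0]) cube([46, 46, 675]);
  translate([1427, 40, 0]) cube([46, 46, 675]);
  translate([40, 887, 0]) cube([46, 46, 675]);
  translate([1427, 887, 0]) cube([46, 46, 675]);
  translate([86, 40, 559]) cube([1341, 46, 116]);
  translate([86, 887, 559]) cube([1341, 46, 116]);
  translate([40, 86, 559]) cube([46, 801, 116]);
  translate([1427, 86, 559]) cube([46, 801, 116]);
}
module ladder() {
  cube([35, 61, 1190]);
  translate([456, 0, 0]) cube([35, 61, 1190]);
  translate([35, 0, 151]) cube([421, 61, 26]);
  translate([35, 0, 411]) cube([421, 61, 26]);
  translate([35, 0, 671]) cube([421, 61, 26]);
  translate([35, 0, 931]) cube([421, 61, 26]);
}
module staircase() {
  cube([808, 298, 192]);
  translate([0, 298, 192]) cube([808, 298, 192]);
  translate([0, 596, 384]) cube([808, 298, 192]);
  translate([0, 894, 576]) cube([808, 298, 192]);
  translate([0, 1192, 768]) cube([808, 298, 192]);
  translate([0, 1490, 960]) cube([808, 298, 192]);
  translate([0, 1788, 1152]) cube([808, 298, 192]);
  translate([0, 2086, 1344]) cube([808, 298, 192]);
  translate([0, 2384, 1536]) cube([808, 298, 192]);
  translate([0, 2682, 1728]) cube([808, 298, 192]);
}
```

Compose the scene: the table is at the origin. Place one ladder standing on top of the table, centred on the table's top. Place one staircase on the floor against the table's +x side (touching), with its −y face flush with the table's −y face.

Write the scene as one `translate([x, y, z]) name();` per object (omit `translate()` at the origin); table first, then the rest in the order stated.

table();
translate([511, 456, 717]) ladder();
translate([1513, 0, 0]) staircase();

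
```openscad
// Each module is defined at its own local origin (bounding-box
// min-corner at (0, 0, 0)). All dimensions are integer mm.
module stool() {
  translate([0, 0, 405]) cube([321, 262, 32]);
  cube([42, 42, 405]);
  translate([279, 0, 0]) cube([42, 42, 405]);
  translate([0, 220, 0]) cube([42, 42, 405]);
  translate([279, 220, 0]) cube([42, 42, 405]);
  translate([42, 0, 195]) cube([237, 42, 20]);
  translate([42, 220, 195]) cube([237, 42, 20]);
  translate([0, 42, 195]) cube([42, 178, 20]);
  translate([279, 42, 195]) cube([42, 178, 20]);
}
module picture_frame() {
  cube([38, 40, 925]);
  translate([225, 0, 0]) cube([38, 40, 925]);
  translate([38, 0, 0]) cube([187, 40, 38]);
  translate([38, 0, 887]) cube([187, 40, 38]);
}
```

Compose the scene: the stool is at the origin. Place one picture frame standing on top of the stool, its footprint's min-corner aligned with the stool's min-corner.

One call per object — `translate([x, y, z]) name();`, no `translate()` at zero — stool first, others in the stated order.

stool();
translate([0, 0, 437]) picture_frame();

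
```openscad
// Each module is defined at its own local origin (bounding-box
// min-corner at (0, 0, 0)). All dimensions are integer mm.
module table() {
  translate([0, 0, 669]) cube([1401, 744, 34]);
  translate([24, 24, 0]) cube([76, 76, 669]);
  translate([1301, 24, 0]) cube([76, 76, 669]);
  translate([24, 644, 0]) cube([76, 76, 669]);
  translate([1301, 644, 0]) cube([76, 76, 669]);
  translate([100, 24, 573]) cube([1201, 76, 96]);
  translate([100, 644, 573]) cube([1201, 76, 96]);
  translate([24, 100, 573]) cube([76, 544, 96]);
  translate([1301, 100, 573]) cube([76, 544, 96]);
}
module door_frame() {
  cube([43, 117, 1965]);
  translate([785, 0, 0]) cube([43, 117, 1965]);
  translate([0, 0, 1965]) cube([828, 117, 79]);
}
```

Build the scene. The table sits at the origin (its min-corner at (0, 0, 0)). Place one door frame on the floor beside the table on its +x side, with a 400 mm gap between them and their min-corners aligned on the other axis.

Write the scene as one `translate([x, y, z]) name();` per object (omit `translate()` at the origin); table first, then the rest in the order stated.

table();
translate([1801, 0, 0]) door_frame();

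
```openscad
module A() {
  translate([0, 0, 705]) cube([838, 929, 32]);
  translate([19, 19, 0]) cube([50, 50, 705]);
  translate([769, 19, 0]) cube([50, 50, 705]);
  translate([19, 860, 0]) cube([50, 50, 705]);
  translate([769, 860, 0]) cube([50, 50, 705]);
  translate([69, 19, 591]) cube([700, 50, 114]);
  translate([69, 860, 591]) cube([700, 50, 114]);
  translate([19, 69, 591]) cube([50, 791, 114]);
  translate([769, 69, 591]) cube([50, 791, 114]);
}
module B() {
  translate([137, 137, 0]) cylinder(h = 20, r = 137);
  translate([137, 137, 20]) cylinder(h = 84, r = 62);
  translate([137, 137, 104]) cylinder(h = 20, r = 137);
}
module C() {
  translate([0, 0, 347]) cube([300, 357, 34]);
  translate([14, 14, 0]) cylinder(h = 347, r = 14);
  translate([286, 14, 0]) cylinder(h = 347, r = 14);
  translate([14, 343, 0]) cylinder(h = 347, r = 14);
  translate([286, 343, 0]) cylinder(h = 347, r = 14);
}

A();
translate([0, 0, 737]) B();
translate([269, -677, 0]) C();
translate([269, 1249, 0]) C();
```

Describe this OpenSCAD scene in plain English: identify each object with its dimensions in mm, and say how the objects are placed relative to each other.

A is a table: top 838 mm (x) × 929 mm (y), 32 mm thick, upper face at z = 737 mm, on four 50×50 mm square legs, each inset 19 mm from the nearest pair of top edges, running from z = 0 to the bottom of the top. Four apron rails, 50 mm thick and 114 mm tall, run between adjacent legs with their top edges flush with the underside of the top and their outer faces flush with the legs' outer faces.

B is a spool: two coaxial disc flanges of radius 137 mm and thickness 20 mm, joined by a core cylinder of radius 62 mm and height 84 mm. The lower flange rests on z = 0 and the three cylinders share a vertical axis.

C is a four-legged stool. The seat is 300×357 mm, 34 mm thick, top at z = 381 mm. It stands on four round legs, each 28 mm in diameter, from z = 0 to the seat underside, each leg's axis is inset half a diameter from the nearest pair of seat edges (so the leg's bounding box is flush with the corner).

The spool is on top of the table. Two stools sit around the table at the −y, +y sides.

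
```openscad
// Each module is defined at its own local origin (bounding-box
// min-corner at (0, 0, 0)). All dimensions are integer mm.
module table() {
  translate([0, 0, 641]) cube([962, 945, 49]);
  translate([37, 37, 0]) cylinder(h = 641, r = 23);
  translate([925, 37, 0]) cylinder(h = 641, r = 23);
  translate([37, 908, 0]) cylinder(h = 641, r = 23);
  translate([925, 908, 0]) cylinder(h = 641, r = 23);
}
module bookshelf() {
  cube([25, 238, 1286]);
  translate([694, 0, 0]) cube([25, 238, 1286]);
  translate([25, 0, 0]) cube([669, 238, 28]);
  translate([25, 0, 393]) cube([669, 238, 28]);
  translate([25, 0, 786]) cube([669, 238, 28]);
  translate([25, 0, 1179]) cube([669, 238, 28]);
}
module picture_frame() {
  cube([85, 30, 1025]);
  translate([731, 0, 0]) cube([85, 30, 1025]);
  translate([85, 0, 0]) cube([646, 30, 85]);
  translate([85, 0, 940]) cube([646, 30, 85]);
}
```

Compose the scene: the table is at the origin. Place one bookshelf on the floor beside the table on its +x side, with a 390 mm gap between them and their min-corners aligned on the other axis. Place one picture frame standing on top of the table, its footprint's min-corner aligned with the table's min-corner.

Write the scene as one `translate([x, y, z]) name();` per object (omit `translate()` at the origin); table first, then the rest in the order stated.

table();
translate([1352, 0, 0]) bookshelf();
translate([0, 0, 690]) picture_frame();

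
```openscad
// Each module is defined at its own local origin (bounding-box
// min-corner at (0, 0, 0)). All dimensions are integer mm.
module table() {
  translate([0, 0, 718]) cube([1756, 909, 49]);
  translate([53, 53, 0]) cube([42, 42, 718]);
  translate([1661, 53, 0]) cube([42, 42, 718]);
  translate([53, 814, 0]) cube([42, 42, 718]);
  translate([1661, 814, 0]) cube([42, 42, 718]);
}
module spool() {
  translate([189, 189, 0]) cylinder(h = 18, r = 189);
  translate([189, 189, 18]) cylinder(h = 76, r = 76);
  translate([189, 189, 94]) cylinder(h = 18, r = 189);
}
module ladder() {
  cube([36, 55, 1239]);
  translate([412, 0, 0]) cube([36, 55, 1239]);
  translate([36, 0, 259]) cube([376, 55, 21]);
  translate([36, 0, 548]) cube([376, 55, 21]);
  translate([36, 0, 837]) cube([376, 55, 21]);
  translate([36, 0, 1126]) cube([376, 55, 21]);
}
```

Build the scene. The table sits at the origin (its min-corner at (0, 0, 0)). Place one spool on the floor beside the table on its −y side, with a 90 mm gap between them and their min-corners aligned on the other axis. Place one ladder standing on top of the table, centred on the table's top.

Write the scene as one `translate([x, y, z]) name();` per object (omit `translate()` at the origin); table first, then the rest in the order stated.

table();
translate([0, -468, 0]) spool();
translate([654, 427, 767]) ladder();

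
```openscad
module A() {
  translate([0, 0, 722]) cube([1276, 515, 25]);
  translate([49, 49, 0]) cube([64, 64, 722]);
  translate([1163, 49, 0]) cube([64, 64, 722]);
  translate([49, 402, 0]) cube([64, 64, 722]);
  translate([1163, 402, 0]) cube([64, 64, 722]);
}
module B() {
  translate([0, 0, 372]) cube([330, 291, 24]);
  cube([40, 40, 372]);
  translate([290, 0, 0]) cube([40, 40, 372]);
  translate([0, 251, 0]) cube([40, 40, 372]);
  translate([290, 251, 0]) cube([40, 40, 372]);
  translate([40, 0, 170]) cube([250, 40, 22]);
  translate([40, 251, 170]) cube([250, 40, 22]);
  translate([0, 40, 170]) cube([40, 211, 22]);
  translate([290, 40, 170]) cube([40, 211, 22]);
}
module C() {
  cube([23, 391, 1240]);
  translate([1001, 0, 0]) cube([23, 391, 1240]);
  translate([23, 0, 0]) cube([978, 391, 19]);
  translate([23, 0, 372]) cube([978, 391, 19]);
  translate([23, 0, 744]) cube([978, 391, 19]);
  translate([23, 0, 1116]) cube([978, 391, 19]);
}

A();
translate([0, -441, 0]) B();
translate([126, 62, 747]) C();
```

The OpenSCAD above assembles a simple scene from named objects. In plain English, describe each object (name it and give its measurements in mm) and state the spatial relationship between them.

A is a table: top 1276 mm (x) × 515 mm (y), 25 mm thick, upper face at z = 747 mm, on four 64×64 mm square legs, each inset 49 mm from the nearest pair of top edges, running from z = 0 to the bottom of the top.

B is a four-legged stool. The seat is a 330×291×24 mm slab whose top surface is at z = 396 mm; four square legs, each 40×40 mm in cross-section, run from the floor (z = 0) to the underside of the seat, each flush with a corner of the seat. Four stretchers, 40 mm wide and 22 mm tall, connect adjacent legs with their undersides at z = 170 mm, each running between the inner faces of the legs it joins and aligned with the legs' outer faces on the other axis.

C is a bookshelf 1024 mm wide overall, 391 mm deep and 1240 mm tall. The two sides are 23 mm thick vertical panels. 4 horizontal shelves of 19 mm thickness span between the inner faces of the sides; the lowest shelf sits on the floor and shelves are stacked with a clear vertical gap of 353 mm between each pair.

The stool is on the floor beside the table on its −y side. The bookshelf is on top of the table, centred.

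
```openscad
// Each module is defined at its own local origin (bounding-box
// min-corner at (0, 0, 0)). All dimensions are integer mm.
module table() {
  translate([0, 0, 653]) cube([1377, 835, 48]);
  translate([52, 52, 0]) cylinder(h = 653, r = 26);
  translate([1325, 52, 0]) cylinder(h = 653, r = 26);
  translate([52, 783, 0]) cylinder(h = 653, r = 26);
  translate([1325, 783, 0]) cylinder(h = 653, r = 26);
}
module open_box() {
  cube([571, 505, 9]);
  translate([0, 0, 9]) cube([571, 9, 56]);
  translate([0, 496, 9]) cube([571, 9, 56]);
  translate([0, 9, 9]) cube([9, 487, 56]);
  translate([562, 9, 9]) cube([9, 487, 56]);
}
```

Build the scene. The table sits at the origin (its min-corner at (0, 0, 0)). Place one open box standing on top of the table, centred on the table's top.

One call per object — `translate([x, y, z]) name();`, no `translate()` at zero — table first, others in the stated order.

table();
translate([403, 165, 701]) open_box();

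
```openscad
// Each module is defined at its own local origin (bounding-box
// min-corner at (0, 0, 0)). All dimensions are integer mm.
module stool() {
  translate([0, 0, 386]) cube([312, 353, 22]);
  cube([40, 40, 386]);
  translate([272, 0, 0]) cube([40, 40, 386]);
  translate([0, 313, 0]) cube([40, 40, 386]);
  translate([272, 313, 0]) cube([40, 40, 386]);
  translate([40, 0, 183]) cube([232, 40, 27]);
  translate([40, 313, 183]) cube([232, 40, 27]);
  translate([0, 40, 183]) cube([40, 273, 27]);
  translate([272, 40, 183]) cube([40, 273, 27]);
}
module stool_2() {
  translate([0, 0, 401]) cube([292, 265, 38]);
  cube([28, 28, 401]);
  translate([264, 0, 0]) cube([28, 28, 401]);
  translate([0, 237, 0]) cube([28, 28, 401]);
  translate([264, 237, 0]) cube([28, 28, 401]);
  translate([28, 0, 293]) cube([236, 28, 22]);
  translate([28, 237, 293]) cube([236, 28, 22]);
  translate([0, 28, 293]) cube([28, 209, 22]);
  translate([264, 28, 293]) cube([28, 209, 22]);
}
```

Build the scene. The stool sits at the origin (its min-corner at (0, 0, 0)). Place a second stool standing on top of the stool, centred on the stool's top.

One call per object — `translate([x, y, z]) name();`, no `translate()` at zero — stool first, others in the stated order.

stool();
translate([10, 44, 408]) stool_2();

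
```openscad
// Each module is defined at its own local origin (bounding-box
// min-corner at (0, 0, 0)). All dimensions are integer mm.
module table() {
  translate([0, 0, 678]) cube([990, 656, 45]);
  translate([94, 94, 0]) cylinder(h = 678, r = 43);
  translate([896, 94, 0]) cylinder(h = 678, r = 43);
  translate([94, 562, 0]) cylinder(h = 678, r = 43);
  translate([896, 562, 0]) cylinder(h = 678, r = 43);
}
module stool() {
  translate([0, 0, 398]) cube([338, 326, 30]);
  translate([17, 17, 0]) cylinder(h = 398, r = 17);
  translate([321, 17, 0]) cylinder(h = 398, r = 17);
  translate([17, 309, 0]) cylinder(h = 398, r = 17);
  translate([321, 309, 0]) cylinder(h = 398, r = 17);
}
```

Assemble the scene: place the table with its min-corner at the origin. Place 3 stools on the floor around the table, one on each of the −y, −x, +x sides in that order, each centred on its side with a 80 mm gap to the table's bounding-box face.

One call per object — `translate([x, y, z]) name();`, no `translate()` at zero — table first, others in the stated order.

table();
translate([326, -406, 0]) stool();
translate([-418, 165, 0]) stool();
translate([1070, 165, 0]) stool();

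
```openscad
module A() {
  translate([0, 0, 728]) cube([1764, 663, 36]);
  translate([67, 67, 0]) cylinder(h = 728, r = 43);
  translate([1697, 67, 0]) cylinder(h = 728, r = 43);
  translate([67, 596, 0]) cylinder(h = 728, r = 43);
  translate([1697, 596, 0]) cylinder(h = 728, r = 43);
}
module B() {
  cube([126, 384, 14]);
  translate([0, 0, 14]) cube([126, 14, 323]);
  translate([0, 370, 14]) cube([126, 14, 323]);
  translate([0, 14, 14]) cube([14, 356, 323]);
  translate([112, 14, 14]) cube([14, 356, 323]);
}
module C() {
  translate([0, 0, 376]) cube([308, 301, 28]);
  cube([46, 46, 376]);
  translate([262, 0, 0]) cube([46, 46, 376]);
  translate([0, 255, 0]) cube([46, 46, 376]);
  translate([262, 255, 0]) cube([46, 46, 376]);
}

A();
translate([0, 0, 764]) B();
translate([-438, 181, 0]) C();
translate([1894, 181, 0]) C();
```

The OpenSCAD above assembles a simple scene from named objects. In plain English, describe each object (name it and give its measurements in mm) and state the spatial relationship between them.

A is a table with a 1764×663 mm rectangular top, 36 mm thick, top surface at z = 764 mm, supported by four round legs of 86 mm diameter, each leg's bounding box inset 24 mm from the nearest pair of top edges, running from the floor.

B is an open storage box with external size 126×384×337 mm and wall thickness 14 mm (the base is also 14 mm thick). The base covers the whole footprint; the four walls stand on the base, with the y-facing walls full-width and the x-facing walls fitting between their inner faces.

C is a four-legged stool. The seat is a 308×301×28 mm slab whose top surface is at z = 404 mm; four square legs, each 46×46 mm in cross-section, run from the floor (z = 0) to the underside of the seat, each flush with a corner of the seat.

The open box is on top of the table. Two stools sit around the table at the −x, +x sides.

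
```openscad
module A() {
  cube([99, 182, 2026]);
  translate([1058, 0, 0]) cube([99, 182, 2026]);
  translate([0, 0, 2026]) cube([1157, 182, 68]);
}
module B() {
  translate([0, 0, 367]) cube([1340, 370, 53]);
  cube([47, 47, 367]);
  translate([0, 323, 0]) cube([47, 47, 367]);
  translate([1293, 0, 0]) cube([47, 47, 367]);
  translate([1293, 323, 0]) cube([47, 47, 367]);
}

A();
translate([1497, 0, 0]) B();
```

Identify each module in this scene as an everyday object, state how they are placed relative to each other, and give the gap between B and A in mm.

A is a door frame. B is a bench. The bench is on the floor beside the door frame on its +x side. The gap between the bench and the door frame is 340 mm.

The bench's nearest face is 340 mm from the door frame's +x face.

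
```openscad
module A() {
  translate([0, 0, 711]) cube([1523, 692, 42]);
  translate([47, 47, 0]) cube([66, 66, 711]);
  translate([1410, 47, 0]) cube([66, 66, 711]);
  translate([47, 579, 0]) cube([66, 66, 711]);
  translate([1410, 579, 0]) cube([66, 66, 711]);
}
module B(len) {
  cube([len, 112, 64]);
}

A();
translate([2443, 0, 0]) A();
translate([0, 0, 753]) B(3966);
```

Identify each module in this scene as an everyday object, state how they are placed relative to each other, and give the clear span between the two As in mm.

A is a table. B is a beam. A beam spans the tops of two tables. The clear span between the two tables is 920 mm.

Second table starts at x = 2443; first ends at x = 1523; clear span = 2443 − 1523 = 920 mm.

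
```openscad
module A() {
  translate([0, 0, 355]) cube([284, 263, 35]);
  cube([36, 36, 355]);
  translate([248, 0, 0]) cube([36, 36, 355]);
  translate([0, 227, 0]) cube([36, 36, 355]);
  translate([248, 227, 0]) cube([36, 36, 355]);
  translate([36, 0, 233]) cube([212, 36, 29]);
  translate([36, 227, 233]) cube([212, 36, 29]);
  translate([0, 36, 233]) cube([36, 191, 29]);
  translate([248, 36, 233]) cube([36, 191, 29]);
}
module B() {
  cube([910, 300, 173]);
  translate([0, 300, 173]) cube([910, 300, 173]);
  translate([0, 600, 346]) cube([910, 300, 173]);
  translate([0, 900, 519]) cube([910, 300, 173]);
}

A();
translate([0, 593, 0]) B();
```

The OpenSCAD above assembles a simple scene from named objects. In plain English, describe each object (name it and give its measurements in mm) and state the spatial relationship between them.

A is a four-legged stool. The seat is 284×263 mm, 35 mm thick, top at z = 390 mm. It stands on four square legs, each 36×36 mm in cross-section, from z = 0 to the seat underside, each flush with a corner of the seat. Four stretchers, 36 mm wide and 29 mm tall, connect adjacent legs with their undersides at z = 233 mm, each running between the inner faces of the legs it joins and aligned with the legs' outer faces on the other axis.

B is a straight staircase of 4 solid steps. Each step is 910 mm wide (x), 300 mm deep (y, the going) and 173 mm tall (the rise). The first step rests on the floor; each subsequent step sits one going further in +y and one rise higher in +z, directly behind and above the previous step with no overlap.

The staircase is on the floor beside the stool on its +y side.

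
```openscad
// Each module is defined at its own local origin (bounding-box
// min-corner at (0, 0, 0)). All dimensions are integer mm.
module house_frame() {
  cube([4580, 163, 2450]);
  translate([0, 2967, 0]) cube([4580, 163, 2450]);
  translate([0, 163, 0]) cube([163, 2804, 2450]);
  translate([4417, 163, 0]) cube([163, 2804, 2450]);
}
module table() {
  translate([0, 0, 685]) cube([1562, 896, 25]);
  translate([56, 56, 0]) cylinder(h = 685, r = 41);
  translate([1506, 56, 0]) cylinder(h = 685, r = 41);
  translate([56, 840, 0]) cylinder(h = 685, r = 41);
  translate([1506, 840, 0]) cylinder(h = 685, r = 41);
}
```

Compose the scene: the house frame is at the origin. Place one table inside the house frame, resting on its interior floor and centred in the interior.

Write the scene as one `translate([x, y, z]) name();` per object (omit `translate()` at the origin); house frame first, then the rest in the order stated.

house_frame();
translate([1509, 1117, 0]) table();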